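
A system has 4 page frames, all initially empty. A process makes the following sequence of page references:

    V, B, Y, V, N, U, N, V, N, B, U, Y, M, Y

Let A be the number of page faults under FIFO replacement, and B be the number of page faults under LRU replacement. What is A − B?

Under FIFO: F F F . F F . F . F . F F . → 9 faults.
Under LRU: F F F . F F . . . F . F F . → 8 faults.
A − B = 9 − 8 = 1.

1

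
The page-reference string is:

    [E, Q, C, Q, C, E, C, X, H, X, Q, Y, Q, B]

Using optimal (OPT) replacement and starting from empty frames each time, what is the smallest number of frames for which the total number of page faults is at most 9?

2

f=1: 14 faults
f=2: 9 faults
f=3: 7 faults
f=4: 7 faults
f=5: 7 faults
f=6: 7 faults
f=7: 7 faults
Smallest f with faults ≤ 9 is 2.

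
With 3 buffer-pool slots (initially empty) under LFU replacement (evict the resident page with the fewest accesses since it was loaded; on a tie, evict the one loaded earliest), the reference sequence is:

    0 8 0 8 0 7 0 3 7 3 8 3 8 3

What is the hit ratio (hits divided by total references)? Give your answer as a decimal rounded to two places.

0: fault, frames (0)
8: fault, frames (0 8)
0: hit
8: hit
0: hit
7: fault, frames (0 8 7)
0: hit
3: fault, evict 7, frames (0 8 3)
7: fault, evict 3, frames (0 8 7)
3: fault, evict 7, frames (0 8 3)
8: hit
3: hit
8: hit
3: hit
Hits: 8 of 14 references → 8/14 = 0.5714.

0.57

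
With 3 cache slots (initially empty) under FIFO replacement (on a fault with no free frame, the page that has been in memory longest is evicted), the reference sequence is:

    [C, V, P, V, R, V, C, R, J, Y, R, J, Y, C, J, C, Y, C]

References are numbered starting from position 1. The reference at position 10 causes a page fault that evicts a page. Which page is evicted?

R

pos 1: C → fault, frames [C]
pos 2: V → fault, frames [C, V]
pos 3: P → fault, frames [C, V, P]
pos 4: V → hit
pos 5: R → fault, evict C, frames [V, P, R]
pos 6: V → hit
pos 7: C → fault, evict V, frames [P, R, C]
pos 8: R → hit
pos 9: J → fault, evict P, frames [R, C, J]
pos 10: Y → fault, evict R, frames [C, J, Y]
At position 10, page R is evicted.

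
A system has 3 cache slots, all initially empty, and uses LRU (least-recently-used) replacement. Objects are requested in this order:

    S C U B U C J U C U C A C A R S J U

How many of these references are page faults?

10

S -> fault, frames (S)
C -> fault, frames (S C)
U -> fault, frames (S C U)
B -> fault, evict S, frames (C U B)
U -> hit
C -> hit
J -> fault, evict B, frames (U C J)
U -> hit
C -> hit
U -> hit
C -> hit
A -> fault, evict J, frames (U C A)
C -> hit
A -> hit
R -> fault, evict U, frames (C A R)
S -> fault, evict C, frames (A R S)
J -> fault, evict A, frames (R S J)
U -> fault, evict R, frames (S J U)
Page faults: 10.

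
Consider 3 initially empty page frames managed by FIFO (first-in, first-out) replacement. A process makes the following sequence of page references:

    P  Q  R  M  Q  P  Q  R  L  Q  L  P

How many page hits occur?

P → fault, frames {P}
Q → fault, frames {P,Q}
R → fault, frames {P,Q,R}
M → fault, evict P, frames {Q,R,M}
Q → hit
P → fault, evict Q, frames {R,M,P}
Q → fault, evict R, frames {M,P,Q}
R → fault, evict M, frames {P,Q,R}
L → fault, evict P, frames {Q,R,L}
Q → hit
L → hit
P → fault, evict Q, frames {R,L,P}
Hits: 3.

3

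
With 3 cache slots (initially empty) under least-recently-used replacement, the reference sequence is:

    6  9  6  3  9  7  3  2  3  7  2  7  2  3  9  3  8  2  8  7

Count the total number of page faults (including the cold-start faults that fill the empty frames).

6: fault, frames (6)
9: fault, frames (6 9)
6: hit
3: fault, frames (9 6 3)
9: hit
7: fault, evict 6, frames (3 9 7)
3: hit
2: fault, evict 9, frames (7 3 2)
3: hit
7: hit
2: hit
7: hit
2: hit
3: hit
9: fault, evict 7, frames (2 3 9)
3: hit
8: fault, evict 2, frames (9 3 8)
2: fault, evict 9, frames (3 8 2)
8: hit
7: fault, evict 3, frames (2 8 7)
Page faults: 9.

9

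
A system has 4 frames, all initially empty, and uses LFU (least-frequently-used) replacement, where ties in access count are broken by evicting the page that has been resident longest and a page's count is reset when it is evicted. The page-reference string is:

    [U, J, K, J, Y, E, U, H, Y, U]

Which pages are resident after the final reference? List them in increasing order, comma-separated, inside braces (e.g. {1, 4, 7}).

U: miss, frames [U]
J: miss, frames [U, J]
K: miss, frames [U, J, K]
J: hit
Y: miss, frames [U, J, K, Y]
E: miss, evict U, frames [J, K, Y, E]
U: miss, evict K, frames [J, Y, E, U]
H: miss, evict Y, frames [J, E, U, H]
Y: miss, evict E, frames [J, U, H, Y]
U: hit

{H, J, U, Y}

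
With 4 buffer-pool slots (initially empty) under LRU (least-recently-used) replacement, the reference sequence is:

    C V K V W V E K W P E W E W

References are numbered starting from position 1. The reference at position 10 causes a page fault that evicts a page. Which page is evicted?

pos 1: C → fault, frames {C}
pos 2: V → fault, frames {C,V}
pos 3: K → fault, frames {C,V,K}
pos 4: V → hit
pos 5: W → fault, frames {C,K,V,W}
pos 6: V → hit
pos 7: E → fault, evict C, frames {K,W,V,E}
pos 8: K → hit
pos 9: W → hit
pos 10: P → fault, evict V, frames {E,K,W,P}
At position 10, page V is evicted.

V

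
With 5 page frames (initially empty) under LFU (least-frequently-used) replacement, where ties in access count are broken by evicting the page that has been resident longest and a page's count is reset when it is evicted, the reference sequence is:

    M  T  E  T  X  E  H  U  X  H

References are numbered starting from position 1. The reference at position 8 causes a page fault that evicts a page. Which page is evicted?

pos 1: M → fault, frames [M]
pos 2: T → fault, frames [M, T]
pos 3: E → fault, frames [M, T, E]
pos 4: T → hit
pos 5: X → fault, frames [M, T, E, X]
pos 6: E → hit
pos 7: H → fault, frames [M, T, E, X, H]
pos 8: U → fault, evict M, frames [T, E, X, H, U]
At position 8, page M is evicted.

M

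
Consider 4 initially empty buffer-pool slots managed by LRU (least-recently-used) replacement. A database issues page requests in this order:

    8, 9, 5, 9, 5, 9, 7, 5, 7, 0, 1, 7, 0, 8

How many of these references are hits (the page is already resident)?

8 → fault, frames {8}
9 → fault, frames {8,9}
5 → fault, frames {8,9,5}
9 → hit
5 → hit
9 → hit
7 → fault, frames {8,5,9,7}
5 → hit
7 → hit
0 → fault, evict 8, frames {9,5,7,0}
1 → fault, evict 9, frames {5,7,0,1}
7 → hit
0 → hit
8 → fault, evict 5, frames {1,7,0,8}
Hits: 7.

7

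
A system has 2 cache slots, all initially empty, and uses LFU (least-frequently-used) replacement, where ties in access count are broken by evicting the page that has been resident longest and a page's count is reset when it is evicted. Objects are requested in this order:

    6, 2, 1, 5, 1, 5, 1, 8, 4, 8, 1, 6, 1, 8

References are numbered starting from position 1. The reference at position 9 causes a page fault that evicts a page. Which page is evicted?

8

pos 1: 6 -> miss, frames {6}
pos 2: 2 -> miss, frames {6,2}
pos 3: 1 -> miss, evict 6, frames {2,1}
pos 4: 5 -> miss, evict 2, frames {1,5}
pos 5: 1 -> hit
pos 6: 5 -> hit
pos 7: 1 -> hit
pos 8: 8 -> miss, evict 5, frames {1,8}
pos 9: 4 -> miss, evict 8, frames {1,4}
At position 9, page 8 is evicted.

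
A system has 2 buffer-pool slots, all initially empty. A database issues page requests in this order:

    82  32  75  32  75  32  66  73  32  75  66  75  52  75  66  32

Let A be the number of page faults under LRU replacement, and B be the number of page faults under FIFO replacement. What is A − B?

-1

Under LRU: F F F . . . F F F F F . F . F F → 11 faults.
Under FIFO: F F F . . . F F F F F . F F F F → 12 faults.
A − B = 11 − 12 = -1.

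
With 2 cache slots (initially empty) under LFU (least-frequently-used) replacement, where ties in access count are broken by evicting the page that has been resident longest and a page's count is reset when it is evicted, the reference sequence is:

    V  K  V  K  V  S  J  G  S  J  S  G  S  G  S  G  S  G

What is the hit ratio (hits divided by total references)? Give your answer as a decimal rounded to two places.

V: miss, frames (V)
K: miss, frames (V K)
V: hit
K: hit
V: hit
S: miss, evict K, frames (V S)
J: miss, evict S, frames (V J)
G: miss, evict J, frames (V G)
S: miss, evict G, frames (V S)
J: miss, evict S, frames (V J)
S: miss, evict J, frames (V S)
G: miss, evict S, frames (V G)
S: miss, evict G, frames (V S)
G: miss, evict S, frames (V G)
S: miss, evict G, frames (V S)
G: miss, evict S, frames (V G)
S: miss, evict G, frames (V S)
G: miss, evict S, frames (V G)
Hits: 3 of 18 references → 3/18 = 0.1667.

0.17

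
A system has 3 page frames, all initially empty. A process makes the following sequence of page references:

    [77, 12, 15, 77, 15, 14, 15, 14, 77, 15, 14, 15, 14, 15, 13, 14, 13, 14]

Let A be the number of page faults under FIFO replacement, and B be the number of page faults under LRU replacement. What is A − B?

1

Under FIFO: F F F . . F . . F . . . . . F . . . → 6 faults.
Under LRU: F F F . . F . . . . . . . . F . . . → 5 faults.
A − B = 6 − 5 = 1.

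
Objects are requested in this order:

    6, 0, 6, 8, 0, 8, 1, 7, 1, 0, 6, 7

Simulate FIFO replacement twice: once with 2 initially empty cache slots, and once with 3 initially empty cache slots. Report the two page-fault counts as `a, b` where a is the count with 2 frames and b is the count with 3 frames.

8, 7

2 frames: F F . F . . F F . F F F → 8 faults.
3 frames: F F . F . . F F . F F . → 7 faults.
7 < 8: adding a frame reduced faults, as is typical.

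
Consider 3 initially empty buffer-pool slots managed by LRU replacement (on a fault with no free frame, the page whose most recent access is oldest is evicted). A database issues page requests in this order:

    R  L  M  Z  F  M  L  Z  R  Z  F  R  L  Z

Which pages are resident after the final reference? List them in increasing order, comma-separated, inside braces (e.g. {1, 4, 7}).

{L, R, Z}

R: miss, frames (R)
L: miss, frames (R L)
M: miss, frames (R L M)
Z: miss, evict R, frames (L M Z)
F: miss, evict L, frames (M Z F)
M: hit
L: miss, evict Z, frames (F M L)
Z: miss, evict F, frames (M L Z)
R: miss, evict M, frames (L Z R)
Z: hit
F: miss, evict L, frames (R Z F)
R: hit
L: miss, evict Z, frames (F R L)
Z: miss, evict F, frames (R L Z)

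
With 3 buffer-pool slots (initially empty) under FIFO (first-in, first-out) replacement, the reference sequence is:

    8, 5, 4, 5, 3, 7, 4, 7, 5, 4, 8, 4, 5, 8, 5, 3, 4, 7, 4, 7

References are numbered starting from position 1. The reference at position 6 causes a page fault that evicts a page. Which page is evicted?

5

pos 1: 8: miss, frames (8)
pos 2: 5: miss, frames (8 5)
pos 3: 4: miss, frames (8 5 4)
pos 4: 5: hit
pos 5: 3: miss, evict 8, frames (5 4 3)
pos 6: 7: miss, evict 5, frames (4 3 7)
At position 6, page 5 is evicted.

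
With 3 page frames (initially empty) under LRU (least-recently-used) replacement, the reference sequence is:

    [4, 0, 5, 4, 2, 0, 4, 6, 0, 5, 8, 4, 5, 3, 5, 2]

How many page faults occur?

11

4: fault, frames {4}
0: fault, frames {4,0}
5: fault, frames {4,0,5}
4: hit
2: fault, evict 0, frames {5,4,2}
0: fault, evict 5, frames {4,2,0}
4: hit
6: fault, evict 2, frames {0,4,6}
0: hit
5: fault, evict 4, frames {6,0,5}
8: fault, evict 6, frames {0,5,8}
4: fault, evict 0, frames {5,8,4}
5: hit
3: fault, evict 8, frames {4,5,3}
5: hit
2: fault, evict 4, frames {3,5,2}
Page faults: 11.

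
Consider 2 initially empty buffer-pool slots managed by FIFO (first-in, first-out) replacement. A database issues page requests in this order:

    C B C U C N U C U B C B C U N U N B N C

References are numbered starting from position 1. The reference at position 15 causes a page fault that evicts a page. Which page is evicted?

B

pos 1: C: fault, frames [C]
pos 2: B: fault, frames [C, B]
pos 3: C: hit
pos 4: U: fault, evict C, frames [B, U]
pos 5: C: fault, evict B, frames [U, C]
pos 6: N: fault, evict U, frames [C, N]
pos 7: U: fault, evict C, frames [N, U]
pos 8: C: fault, evict N, frames [U, C]
pos 9: U: hit
pos 10: B: fault, evict U, frames [C, B]
pos 11: C: hit
pos 12: B: hit
pos 13: C: hit
pos 14: U: fault, evict C, frames [B, U]
pos 15: N: fault, evict B, frames [U, N]
At position 15, page B is evicted.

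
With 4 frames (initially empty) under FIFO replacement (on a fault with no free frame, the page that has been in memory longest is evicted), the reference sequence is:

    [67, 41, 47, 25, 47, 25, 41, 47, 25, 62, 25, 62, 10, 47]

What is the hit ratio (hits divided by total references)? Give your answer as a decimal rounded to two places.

0.57

67 -> miss, frames (67)
41 -> miss, frames (67 41)
47 -> miss, frames (67 41 47)
25 -> miss, frames (67 41 47 25)
47 -> hit
25 -> hit
41 -> hit
47 -> hit
25 -> hit
62 -> miss, evict 67, frames (41 47 25 62)
25 -> hit
62 -> hit
10 -> miss, evict 41, frames (47 25 62 10)
47 -> hit
Hits: 8 of 14 references → 8/14 = 0.5714.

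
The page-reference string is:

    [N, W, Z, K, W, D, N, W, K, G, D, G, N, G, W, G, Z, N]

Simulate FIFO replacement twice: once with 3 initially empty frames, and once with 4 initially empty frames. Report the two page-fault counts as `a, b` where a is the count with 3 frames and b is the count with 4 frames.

3 frames: F F F F . F F F F F F . F . F F F F → 15 faults.
4 frames: F F F F . F F F . F . . . . . . F . → 9 faults.
9 < 15: adding a frame reduced faults, as is typical.

15, 9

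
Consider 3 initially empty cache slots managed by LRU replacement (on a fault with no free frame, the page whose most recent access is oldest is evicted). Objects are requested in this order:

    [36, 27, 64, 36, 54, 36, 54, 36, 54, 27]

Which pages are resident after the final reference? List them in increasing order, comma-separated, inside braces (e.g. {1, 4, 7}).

36 -> miss, frames {36}
27 -> miss, frames {36,27}
64 -> miss, frames {36,27,64}
36 -> hit
54 -> miss, evict 27, frames {64,36,54}
36 -> hit
54 -> hit
36 -> hit
54 -> hit
27 -> miss, evict 64, frames {36,54,27}

{27, 36, 54}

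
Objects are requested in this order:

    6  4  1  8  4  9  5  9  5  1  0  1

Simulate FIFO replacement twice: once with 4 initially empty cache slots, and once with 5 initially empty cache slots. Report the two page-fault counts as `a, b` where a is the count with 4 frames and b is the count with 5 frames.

8, 7

4 frames: F F F F . F F . . . F F → 8 faults.
5 frames: F F F F . F F . . . F . → 7 faults.
7 < 8: adding a frame reduced faults, as is typical.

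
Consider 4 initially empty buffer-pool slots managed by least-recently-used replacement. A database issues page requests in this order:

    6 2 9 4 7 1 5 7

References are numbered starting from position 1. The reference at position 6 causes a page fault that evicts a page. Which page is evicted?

pos 1: 6 → fault, frames [6]
pos 2: 2 → fault, frames [6, 2]
pos 3: 9 → fault, frames [6, 2, 9]
pos 4: 4 → fault, frames [6, 2, 9, 4]
pos 5: 7 → fault, evict 6, frames [2, 9, 4, 7]
pos 6: 1 → fault, evict 2, frames [9, 4, 7, 1]
At position 6, page 2 is evicted.

2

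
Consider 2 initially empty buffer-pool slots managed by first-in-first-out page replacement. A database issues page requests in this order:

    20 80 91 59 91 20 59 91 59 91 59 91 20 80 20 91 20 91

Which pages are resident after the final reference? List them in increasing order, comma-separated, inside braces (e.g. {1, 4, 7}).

{20, 91}

20: miss, frames {20}
80: miss, frames {20,80}
91: miss, evict 20, frames {80,91}
59: miss, evict 80, frames {91,59}
91: hit
20: miss, evict 91, frames {59,20}
59: hit
91: miss, evict 59, frames {20,91}
59: miss, evict 20, frames {91,59}
91: hit
59: hit
91: hit
20: miss, evict 91, frames {59,20}
80: miss, evict 59, frames {20,80}
20: hit
91: miss, evict 20, frames {80,91}
20: miss, evict 80, frames {91,20}
91: hit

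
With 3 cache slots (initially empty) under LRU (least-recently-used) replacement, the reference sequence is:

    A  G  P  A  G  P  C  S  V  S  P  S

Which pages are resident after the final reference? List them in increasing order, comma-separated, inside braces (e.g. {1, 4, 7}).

A → miss, frames (A)
G → miss, frames (A G)
P → miss, frames (A G P)
A → hit
G → hit
P → hit
C → miss, evict A, frames (G P C)
S → miss, evict G, frames (P C S)
V → miss, evict P, frames (C S V)
S → hit
P → miss, evict C, frames (V S P)
S → hit

{P, S, V}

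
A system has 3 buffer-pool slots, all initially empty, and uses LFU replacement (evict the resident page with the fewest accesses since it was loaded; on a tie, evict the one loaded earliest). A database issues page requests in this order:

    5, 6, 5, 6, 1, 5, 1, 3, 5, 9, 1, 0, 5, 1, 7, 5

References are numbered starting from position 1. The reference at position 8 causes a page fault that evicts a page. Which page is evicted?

pos 1: 5 → miss, frames (5)
pos 2: 6 → miss, frames (5 6)
pos 3: 5 → hit
pos 4: 6 → hit
pos 5: 1 → miss, frames (5 6 1)
pos 6: 5 → hit
pos 7: 1 → hit
pos 8: 3 → miss, evict 6, frames (5 1 3)
At position 8, page 6 is evicted.

6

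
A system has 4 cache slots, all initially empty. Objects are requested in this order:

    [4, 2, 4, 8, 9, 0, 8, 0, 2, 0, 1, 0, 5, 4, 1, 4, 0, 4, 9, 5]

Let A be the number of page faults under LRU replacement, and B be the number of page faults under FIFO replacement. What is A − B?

2

Under LRU: F F . F F F . . F . F . F F . . . . F F → 11 faults.
Under FIFO: F F . F F F . . . . F . F F . . . . F . → 9 faults.
A − B = 11 − 9 = 2.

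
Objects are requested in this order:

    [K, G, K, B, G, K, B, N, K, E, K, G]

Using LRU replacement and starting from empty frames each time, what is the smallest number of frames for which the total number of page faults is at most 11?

2

f=1: 12 faults
f=2: 10 faults
f=3: 6 faults
f=4: 6 faults
f=5: 5 faults
Smallest f with faults ≤ 11 is 2.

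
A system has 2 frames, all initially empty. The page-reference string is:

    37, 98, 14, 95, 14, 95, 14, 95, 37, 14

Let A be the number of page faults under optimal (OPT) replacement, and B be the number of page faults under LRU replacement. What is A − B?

-1

Under OPT: F F F F . . . . F . → 5 faults.
Under LRU: F F F F . . . . F F → 6 faults.
A − B = 5 − 6 = -1.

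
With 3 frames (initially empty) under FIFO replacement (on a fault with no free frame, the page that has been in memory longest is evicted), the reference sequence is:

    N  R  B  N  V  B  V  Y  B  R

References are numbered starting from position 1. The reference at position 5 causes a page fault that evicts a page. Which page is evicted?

N

pos 1: N → fault, frames [N]
pos 2: R → fault, frames [N, R]
pos 3: B → fault, frames [N, R, B]
pos 4: N → hit
pos 5: V → fault, evict N, frames [R, B, V]
At position 5, page N is evicted.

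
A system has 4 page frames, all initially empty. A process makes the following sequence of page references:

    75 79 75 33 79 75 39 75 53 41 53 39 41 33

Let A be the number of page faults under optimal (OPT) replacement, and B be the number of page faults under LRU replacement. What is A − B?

-1

Under OPT: F F . F . . F . F F . . . . → 6 faults.
Under LRU: F F . F . . F . F F . . . F → 7 faults.
A − B = 6 − 7 = -1.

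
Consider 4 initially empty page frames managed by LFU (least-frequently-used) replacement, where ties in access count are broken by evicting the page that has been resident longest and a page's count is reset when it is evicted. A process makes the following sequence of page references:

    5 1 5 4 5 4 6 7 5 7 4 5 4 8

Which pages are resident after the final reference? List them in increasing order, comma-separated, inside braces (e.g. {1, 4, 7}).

5 -> fault, frames (5)
1 -> fault, frames (5 1)
5 -> hit
4 -> fault, frames (5 1 4)
5 -> hit
4 -> hit
6 -> fault, frames (5 1 4 6)
7 -> fault, evict 1, frames (5 4 6 7)
5 -> hit
7 -> hit
4 -> hit
5 -> hit
4 -> hit
8 -> fault, evict 6, frames (5 4 7 8)

{4, 5, 7, 8}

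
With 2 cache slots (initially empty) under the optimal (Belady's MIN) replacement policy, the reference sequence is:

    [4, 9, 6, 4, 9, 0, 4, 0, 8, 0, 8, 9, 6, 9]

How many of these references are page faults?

4 -> miss, frames (4)
9 -> miss, frames (4 9)
6 -> miss, evict 9, frames (4 6)
4 -> hit
9 -> miss, evict 6, frames (4 9)
0 -> miss, evict 9, frames (4 0)
4 -> hit
0 -> hit
8 -> miss, evict 4, frames (0 8)
0 -> hit
8 -> hit
9 -> miss, evict 8, frames (0 9)
6 -> miss, evict 0, frames (9 6)
9 -> hit
Page faults: 8.

8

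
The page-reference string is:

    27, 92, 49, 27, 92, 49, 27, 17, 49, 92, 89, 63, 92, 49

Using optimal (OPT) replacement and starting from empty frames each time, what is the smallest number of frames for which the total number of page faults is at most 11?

f=1: 14 faults
f=2: 10 faults
f=3: 6 faults
f=4: 6 faults
f=5: 6 faults
f=6: 6 faults
Smallest f with faults ≤ 11 is 2.

2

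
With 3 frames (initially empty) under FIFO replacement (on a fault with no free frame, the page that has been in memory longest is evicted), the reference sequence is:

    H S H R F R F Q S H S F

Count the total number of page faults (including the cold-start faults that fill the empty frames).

8

H -> fault, frames {H}
S -> fault, frames {H,S}
H -> hit
R -> fault, frames {H,S,R}
F -> fault, evict H, frames {S,R,F}
R -> hit
F -> hit
Q -> fault, evict S, frames {R,F,Q}
S -> fault, evict R, frames {F,Q,S}
H -> fault, evict F, frames {Q,S,H}
S -> hit
F -> fault, evict Q, frames {S,H,F}
Page faults: 8.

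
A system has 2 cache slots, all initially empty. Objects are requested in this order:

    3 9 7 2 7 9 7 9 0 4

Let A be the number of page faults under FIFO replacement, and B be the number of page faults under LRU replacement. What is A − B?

1

Under FIFO: F F F F . F F . F F → 8 faults.
Under LRU: F F F F . F . . F F → 7 faults.
A − B = 8 − 7 = 1.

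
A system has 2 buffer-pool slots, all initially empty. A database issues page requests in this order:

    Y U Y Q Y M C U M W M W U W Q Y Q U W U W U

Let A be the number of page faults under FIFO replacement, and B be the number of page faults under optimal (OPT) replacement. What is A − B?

2

Under FIFO: F F . F F F F F F F . . F . F F . F F . . . → 14 faults.
Under OPT: F F . F . F F F . F . . F . F F . F F . . . → 12 faults.
A − B = 14 − 12 = 2.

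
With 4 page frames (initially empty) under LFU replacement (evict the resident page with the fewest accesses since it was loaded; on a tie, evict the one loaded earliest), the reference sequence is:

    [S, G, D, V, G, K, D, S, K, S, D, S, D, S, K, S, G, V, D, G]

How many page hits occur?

12

S → miss, frames (S)
G → miss, frames (S G)
D → miss, frames (S G D)
V → miss, frames (S G D V)
G → hit
K → miss, evict S, frames (G D V K)
D → hit
S → miss, evict V, frames (G D K S)
K → hit
S → hit
D → hit
S → hit
D → hit
S → hit
K → hit
S → hit
G → hit
V → miss, evict G, frames (D K S V)
D → hit
G → miss, evict V, frames (D K S G)
Hits: 12.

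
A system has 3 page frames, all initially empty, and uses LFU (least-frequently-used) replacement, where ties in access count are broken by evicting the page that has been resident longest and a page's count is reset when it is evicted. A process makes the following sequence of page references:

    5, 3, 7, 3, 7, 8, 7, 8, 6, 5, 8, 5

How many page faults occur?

5: miss, frames [5]
3: miss, frames [5, 3]
7: miss, frames [5, 3, 7]
3: hit
7: hit
8: miss, evict 5, frames [3, 7, 8]
7: hit
8: hit
6: miss, evict 3, frames [7, 8, 6]
5: miss, evict 6, frames [7, 8, 5]
8: hit
5: hit
Page faults: 6.

6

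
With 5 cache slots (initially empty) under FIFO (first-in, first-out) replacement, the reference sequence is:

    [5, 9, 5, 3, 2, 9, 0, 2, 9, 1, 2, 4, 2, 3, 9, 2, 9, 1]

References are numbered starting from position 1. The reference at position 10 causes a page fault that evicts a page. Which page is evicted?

pos 1: 5 -> fault, frames (5)
pos 2: 9 -> fault, frames (5 9)
pos 3: 5 -> hit
pos 4: 3 -> fault, frames (5 9 3)
pos 5: 2 -> fault, frames (5 9 3 2)
pos 6: 9 -> hit
pos 7: 0 -> fault, frames (5 9 3 2 0)
pos 8: 2 -> hit
pos 9: 9 -> hit
pos 10: 1 -> fault, evict 5, frames (9 3 2 0 1)
At position 10, page 5 is evicted.

5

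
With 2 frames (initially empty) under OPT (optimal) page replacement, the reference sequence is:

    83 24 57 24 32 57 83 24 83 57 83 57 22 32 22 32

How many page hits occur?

7

83: fault, frames (83)
24: fault, frames (83 24)
57: fault, evict 83, frames (24 57)
24: hit
32: fault, evict 24, frames (57 32)
57: hit
83: fault, evict 32, frames (57 83)
24: fault, evict 57, frames (83 24)
83: hit
57: fault, evict 24, frames (83 57)
83: hit
57: hit
22: fault, evict 57, frames (83 22)
32: fault, evict 83, frames (22 32)
22: hit
32: hit
Hits: 7.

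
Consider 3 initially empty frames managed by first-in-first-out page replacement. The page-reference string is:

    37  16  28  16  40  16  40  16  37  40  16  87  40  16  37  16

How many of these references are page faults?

10

37 -> fault, frames [37]
16 -> fault, frames [37, 16]
28 -> fault, frames [37, 16, 28]
16 -> hit
40 -> fault, evict 37, frames [16, 28, 40]
16 -> hit
40 -> hit
16 -> hit
37 -> fault, evict 16, frames [28, 40, 37]
40 -> hit
16 -> fault, evict 28, frames [40, 37, 16]
87 -> fault, evict 40, frames [37, 16, 87]
40 -> fault, evict 37, frames [16, 87, 40]
16 -> hit
37 -> fault, evict 16, frames [87, 40, 37]
16 -> fault, evict 87, frames [40, 37, 16]
Page faults: 10.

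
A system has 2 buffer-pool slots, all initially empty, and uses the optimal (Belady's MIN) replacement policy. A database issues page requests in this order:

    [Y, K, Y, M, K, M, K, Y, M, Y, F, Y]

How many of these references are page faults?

Y → miss, frames (Y)
K → miss, frames (Y K)
Y → hit
M → miss, evict Y, frames (K M)
K → hit
M → hit
K → hit
Y → miss, evict K, frames (M Y)
M → hit
Y → hit
F → miss, evict M, frames (Y F)
Y → hit
Page faults: 5.

5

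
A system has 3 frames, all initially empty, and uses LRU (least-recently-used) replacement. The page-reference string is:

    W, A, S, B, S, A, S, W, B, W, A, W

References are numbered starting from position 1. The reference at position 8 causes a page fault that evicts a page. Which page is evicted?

pos 1: W: miss, frames [W]
pos 2: A: miss, frames [W, A]
pos 3: S: miss, frames [W, A, S]
pos 4: B: miss, evict W, frames [A, S, B]
pos 5: S: hit
pos 6: A: hit
pos 7: S: hit
pos 8: W: miss, evict B, frames [A, S, W]
At position 8, page B is evicted.

B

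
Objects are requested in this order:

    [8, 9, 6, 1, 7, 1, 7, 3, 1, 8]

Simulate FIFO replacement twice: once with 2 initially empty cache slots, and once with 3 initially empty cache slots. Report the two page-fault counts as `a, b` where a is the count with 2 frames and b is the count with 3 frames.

2 frames: F F F F F . . F F F → 8 faults.
3 frames: F F F F F . . F . F → 7 faults.
7 < 8: adding a frame reduced faults, as is typical.

8, 7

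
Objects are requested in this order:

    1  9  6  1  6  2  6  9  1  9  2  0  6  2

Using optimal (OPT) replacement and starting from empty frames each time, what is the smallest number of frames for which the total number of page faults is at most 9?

2

f=1: 14 faults
f=2: 9 faults
f=3: 7 faults
f=4: 5 faults
f=5: 5 faults
Smallest f with faults ≤ 9 is 2.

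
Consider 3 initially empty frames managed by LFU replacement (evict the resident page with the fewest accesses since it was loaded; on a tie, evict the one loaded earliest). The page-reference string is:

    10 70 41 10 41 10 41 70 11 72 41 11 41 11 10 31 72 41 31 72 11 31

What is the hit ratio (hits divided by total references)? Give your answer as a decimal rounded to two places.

0.45

10: fault, frames {10}
70: fault, frames {10,70}
41: fault, frames {10,70,41}
10: hit
41: hit
10: hit
41: hit
70: hit
11: fault, evict 70, frames {10,41,11}
72: fault, evict 11, frames {10,41,72}
41: hit
11: fault, evict 72, frames {10,41,11}
41: hit
11: hit
10: hit
31: fault, evict 11, frames {10,41,31}
72: fault, evict 31, frames {10,41,72}
41: hit
31: fault, evict 72, frames {10,41,31}
72: fault, evict 31, frames {10,41,72}
11: fault, evict 72, frames {10,41,11}
31: fault, evict 11, frames {10,41,31}
Hits: 10 of 22 references → 10/22 = 0.4545.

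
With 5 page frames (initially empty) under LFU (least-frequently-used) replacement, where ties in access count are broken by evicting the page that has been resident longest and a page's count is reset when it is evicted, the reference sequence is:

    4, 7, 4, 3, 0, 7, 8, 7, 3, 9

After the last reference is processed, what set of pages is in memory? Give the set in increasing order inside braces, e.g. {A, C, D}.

4 → miss, frames {4}
7 → miss, frames {4,7}
4 → hit
3 → miss, frames {4,7,3}
0 → miss, frames {4,7,3,0}
7 → hit
8 → miss, frames {4,7,3,0,8}
7 → hit
3 → hit
9 → miss, evict 0, frames {4,7,3,8,9}

{3, 4, 7, 8, 9}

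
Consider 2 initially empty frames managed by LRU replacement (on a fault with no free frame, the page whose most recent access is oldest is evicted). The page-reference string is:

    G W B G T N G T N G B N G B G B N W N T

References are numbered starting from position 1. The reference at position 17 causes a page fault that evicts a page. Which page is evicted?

pos 1: G: miss, frames (G)
pos 2: W: miss, frames (G W)
pos 3: B: miss, evict G, frames (W B)
pos 4: G: miss, evict W, frames (B G)
pos 5: T: miss, evict B, frames (G T)
pos 6: N: miss, evict G, frames (T N)
pos 7: G: miss, evict T, frames (N G)
pos 8: T: miss, evict N, frames (G T)
pos 9: N: miss, evict G, frames (T N)
pos 10: G: miss, evict T, frames (N G)
pos 11: B: miss, evict N, frames (G B)
pos 12: N: miss, evict G, frames (B N)
pos 13: G: miss, evict B, frames (N G)
pos 14: B: miss, evict N, frames (G B)
pos 15: G: hit
pos 16: B: hit
pos 17: N: miss, evict G, frames (B N)
At position 17, page G is evicted.

G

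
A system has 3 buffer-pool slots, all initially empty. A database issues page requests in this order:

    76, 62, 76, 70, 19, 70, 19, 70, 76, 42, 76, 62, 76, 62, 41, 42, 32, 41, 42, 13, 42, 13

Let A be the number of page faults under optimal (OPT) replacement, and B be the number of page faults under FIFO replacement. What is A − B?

Under OPT: F F . F F . . . . F . F . . F . F . . F . . → 9 faults.
Under FIFO: F F . F F . . . F F . F . . F . F . F F . . → 11 faults.
A − B = 9 − 11 = -2.

-2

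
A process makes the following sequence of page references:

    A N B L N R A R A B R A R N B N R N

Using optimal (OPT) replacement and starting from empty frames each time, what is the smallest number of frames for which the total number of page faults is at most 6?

f=1: 18 faults
f=2: 11 faults
f=3: 7 faults
f=4: 5 faults
f=5: 5 faults
Smallest f with faults ≤ 6 is 4.

4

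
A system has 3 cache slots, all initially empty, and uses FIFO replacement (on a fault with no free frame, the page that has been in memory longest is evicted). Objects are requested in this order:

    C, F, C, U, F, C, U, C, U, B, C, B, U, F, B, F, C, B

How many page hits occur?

C → fault, frames {C}
F → fault, frames {C,F}
C → hit
U → fault, frames {C,F,U}
F → hit
C → hit
U → hit
C → hit
U → hit
B → fault, evict C, frames {F,U,B}
C → fault, evict F, frames {U,B,C}
B → hit
U → hit
F → fault, evict U, frames {B,C,F}
B → hit
F → hit
C → hit
B → hit
Hits: 12.

12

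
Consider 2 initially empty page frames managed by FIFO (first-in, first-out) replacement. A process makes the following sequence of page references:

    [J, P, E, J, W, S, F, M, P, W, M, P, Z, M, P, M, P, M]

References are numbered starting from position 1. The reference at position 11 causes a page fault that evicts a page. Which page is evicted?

pos 1: J → fault, frames (J)
pos 2: P → fault, frames (J P)
pos 3: E → fault, evict J, frames (P E)
pos 4: J → fault, evict P, frames (E J)
pos 5: W → fault, evict E, frames (J W)
pos 6: S → fault, evict J, frames (W S)
pos 7: F → fault, evict W, frames (S F)
pos 8: M → fault, evict S, frames (F M)
pos 9: P → fault, evict F, frames (M P)
pos 10: W → fault, evict M, frames (P W)
pos 11: M → fault, evict P, frames (W M)
At position 11, page P is evicted.

P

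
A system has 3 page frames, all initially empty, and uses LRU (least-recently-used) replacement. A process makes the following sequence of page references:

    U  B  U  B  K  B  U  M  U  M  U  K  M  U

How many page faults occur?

5

U -> miss, frames {U}
B -> miss, frames {U,B}
U -> hit
B -> hit
K -> miss, frames {U,B,K}
B -> hit
U -> hit
M -> miss, evict K, frames {B,U,M}
U -> hit
M -> hit
U -> hit
K -> miss, evict B, frames {M,U,K}
M -> hit
U -> hit
Page faults: 5.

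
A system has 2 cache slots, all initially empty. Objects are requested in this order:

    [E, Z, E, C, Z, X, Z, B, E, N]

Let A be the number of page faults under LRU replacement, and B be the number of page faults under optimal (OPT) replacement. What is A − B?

1

Under LRU: F F . F F F . F F F → 8 faults.
Under OPT: F F . F . F . F F F → 7 faults.
A − B = 8 − 7 = 1.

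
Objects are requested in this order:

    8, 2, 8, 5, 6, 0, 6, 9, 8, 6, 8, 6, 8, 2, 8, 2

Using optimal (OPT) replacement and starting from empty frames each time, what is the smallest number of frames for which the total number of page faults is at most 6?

f=1: 16 faults
f=2: 8 faults
f=3: 7 faults
f=4: 6 faults
f=5: 6 faults
f=6: 6 faults
Smallest f with faults ≤ 6 is 4.

4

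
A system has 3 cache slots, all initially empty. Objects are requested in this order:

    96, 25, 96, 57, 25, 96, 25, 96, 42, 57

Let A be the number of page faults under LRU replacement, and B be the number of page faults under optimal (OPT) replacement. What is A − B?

Under LRU: F F . F . . . . F F → 5 faults.
Under OPT: F F . F . . . . F . → 4 faults.
A − B = 5 − 4 = 1.

1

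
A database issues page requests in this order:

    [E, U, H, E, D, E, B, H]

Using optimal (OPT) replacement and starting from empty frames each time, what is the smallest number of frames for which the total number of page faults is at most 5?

3

f=1: 8 faults
f=2: 6 faults
f=3: 5 faults
f=4: 5 faults
f=5: 5 faults
Smallest f with faults ≤ 5 is 3.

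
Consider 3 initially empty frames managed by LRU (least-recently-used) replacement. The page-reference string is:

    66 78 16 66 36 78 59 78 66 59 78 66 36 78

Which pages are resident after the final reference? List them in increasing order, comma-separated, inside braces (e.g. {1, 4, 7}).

{36, 66, 78}

66: fault, frames {66}
78: fault, frames {66,78}
16: fault, frames {66,78,16}
66: hit
36: fault, evict 78, frames {16,66,36}
78: fault, evict 16, frames {66,36,78}
59: fault, evict 66, frames {36,78,59}
78: hit
66: fault, evict 36, frames {59,78,66}
59: hit
78: hit
66: hit
36: fault, evict 59, frames {78,66,36}
78: hit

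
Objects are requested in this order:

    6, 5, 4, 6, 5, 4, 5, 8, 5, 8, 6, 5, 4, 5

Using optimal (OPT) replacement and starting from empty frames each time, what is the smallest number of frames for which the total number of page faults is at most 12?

2

f=1: 14 faults
f=2: 7 faults
f=3: 5 faults
f=4: 4 faults
Smallest f with faults ≤ 12 is 2.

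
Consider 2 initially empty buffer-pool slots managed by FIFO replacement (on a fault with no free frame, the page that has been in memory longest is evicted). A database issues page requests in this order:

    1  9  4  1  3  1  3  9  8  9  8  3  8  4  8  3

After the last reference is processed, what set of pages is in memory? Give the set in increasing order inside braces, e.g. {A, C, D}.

1 -> fault, frames (1)
9 -> fault, frames (1 9)
4 -> fault, evict 1, frames (9 4)
1 -> fault, evict 9, frames (4 1)
3 -> fault, evict 4, frames (1 3)
1 -> hit
3 -> hit
9 -> fault, evict 1, frames (3 9)
8 -> fault, evict 3, frames (9 8)
9 -> hit
8 -> hit
3 -> fault, evict 9, frames (8 3)
8 -> hit
4 -> fault, evict 8, frames (3 4)
8 -> fault, evict 3, frames (4 8)
3 -> fault, evict 4, frames (8 3)

{3, 8}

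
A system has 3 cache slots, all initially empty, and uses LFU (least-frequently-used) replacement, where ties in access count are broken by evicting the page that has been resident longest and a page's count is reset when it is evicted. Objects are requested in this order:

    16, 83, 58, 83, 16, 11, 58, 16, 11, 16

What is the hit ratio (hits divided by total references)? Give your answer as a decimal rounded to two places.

0.40

16 -> miss, frames {16}
83 -> miss, frames {16,83}
58 -> miss, frames {16,83,58}
83 -> hit
16 -> hit
11 -> miss, evict 58, frames {16,83,11}
58 -> miss, evict 11, frames {16,83,58}
16 -> hit
11 -> miss, evict 58, frames {16,83,11}
16 -> hit
Hits: 4 of 10 references → 4/10 = 0.4000.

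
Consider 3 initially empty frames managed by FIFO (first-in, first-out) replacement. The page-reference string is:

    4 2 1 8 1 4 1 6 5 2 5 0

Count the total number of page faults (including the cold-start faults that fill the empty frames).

9

4: fault, frames (4)
2: fault, frames (4 2)
1: fault, frames (4 2 1)
8: fault, evict 4, frames (2 1 8)
1: hit
4: fault, evict 2, frames (1 8 4)
1: hit
6: fault, evict 1, frames (8 4 6)
5: fault, evict 8, frames (4 6 5)
2: fault, evict 4, frames (6 5 2)
5: hit
0: fault, evict 6, frames (5 2 0)
Page faults: 9.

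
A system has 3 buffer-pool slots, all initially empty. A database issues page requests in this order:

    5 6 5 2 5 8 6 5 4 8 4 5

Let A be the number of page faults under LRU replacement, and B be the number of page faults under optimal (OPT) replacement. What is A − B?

Under LRU: F F . F . F F . F F . . → 7 faults.
Under OPT: F F . F . F . . F . . . → 5 faults.
A − B = 7 − 5 = 2.

2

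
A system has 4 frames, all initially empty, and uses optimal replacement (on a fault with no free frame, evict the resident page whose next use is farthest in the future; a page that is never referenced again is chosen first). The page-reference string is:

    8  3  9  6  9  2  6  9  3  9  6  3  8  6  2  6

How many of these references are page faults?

6

8 → miss, frames {8}
3 → miss, frames {8,3}
9 → miss, frames {8,3,9}
6 → miss, frames {8,3,9,6}
9 → hit
2 → miss, evict 8, frames {3,9,6,2}
6 → hit
9 → hit
3 → hit
9 → hit
6 → hit
3 → hit
8 → miss, evict 9, frames {3,6,2,8}
6 → hit
2 → hit
6 → hit
Page faults: 6.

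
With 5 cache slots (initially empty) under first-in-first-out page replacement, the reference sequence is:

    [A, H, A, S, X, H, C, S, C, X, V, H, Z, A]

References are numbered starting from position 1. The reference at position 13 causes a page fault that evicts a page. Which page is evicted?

pos 1: A → miss, frames [A]
pos 2: H → miss, frames [A, H]
pos 3: A → hit
pos 4: S → miss, frames [A, H, S]
pos 5: X → miss, frames [A, H, S, X]
pos 6: H → hit
pos 7: C → miss, frames [A, H, S, X, C]
pos 8: S → hit
pos 9: C → hit
pos 10: X → hit
pos 11: V → miss, evict A, frames [H, S, X, C, V]
pos 12: H → hit
pos 13: Z → miss, evict H, frames [S, X, C, V, Z]
At position 13, page H is evicted.

H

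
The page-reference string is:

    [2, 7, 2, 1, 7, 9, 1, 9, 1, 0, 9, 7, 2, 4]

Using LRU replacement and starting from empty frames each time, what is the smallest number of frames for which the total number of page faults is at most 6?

5

f=1: 14 faults
f=2: 11 faults
f=3: 8 faults
f=4: 7 faults
f=5: 6 faults
f=6: 6 faults
Smallest f with faults ≤ 6 is 5.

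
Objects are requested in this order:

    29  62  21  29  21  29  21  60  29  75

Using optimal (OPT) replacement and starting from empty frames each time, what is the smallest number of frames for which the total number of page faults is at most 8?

f=1: 10 faults
f=2: 5 faults
f=3: 5 faults
f=4: 5 faults
f=5: 5 faults
Smallest f with faults ≤ 8 is 2.

2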